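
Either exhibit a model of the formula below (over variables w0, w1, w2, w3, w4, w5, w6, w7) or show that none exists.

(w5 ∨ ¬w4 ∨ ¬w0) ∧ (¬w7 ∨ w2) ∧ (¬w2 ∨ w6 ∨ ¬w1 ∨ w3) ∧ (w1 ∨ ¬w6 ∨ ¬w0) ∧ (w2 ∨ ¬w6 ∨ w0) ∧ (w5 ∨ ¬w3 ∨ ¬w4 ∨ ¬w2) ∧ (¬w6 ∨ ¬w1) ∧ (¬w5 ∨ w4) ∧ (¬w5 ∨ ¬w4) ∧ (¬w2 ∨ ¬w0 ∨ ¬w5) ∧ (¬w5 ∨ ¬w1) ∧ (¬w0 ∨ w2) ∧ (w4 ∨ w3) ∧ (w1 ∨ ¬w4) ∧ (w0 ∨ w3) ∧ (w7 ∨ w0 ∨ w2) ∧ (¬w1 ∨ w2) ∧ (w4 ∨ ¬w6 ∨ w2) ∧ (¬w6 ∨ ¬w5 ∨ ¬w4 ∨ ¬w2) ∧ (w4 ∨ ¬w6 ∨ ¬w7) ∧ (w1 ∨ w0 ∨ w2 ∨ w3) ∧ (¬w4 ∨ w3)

w0=False,  w1=True,  w2=True,  w3=True,  w4=False,  w5=False,  w6=False,  w7=False

Case w7 = False:
Case w6 = False:
Case w5 = False:
Case w4 = False:
From the singleton clause (w3), w3 = True.
Case w0 = False:
From the singleton clause (w2), w2 = True.
All clauses hold; w1 can take either value.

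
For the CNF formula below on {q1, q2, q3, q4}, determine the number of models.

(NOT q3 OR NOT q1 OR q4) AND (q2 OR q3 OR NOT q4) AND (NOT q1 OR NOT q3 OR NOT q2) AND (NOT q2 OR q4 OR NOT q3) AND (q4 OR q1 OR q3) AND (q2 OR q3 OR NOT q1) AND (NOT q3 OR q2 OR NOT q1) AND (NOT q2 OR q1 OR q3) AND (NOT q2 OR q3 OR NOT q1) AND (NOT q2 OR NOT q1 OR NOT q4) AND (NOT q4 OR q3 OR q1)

3

There are 2^4 = 16 truth assignments over (q1, q2, q3, q4).
Check each against the 11 clauses (columns in the order q1, q2, q3, q4):
  F F F F  ✗ fails (q4 OR q1 OR q3)
  F F F T  ✗ fails (q2 OR q3 OR NOT q4)
  F F T F  ✓ satisfies all
  F F T T  ✓ satisfies all
  F T F F  ✗ fails (q4 OR q1 OR q3)
  F T F T  ✗ fails (NOT q2 OR q1 OR q3)
  F T T F  ✗ fails (NOT q2 OR q4 OR NOT q3)
  F T T T  ✓ satisfies all
  T F F F  ✗ fails (q2 OR q3 OR NOT q1)
  T F F T  ✗ fails (q2 OR q3 OR NOT q4)
  T F T F  ✗ fails (NOT q3 OR NOT q1 OR q4)
  T F T T  ✗ fails (NOT q3 OR q2 OR NOT q1)
  T T F F  ✗ fails (NOT q2 OR q3 OR NOT q1)
  T T F T  ✗ fails (NOT q2 OR q3 OR NOT q1)
  T T T F  ✗ fails (NOT q3 OR NOT q1 OR q4)
  T T T T  ✗ fails (NOT q1 OR NOT q3 OR NOT q2)
3 of the 16 rows are models.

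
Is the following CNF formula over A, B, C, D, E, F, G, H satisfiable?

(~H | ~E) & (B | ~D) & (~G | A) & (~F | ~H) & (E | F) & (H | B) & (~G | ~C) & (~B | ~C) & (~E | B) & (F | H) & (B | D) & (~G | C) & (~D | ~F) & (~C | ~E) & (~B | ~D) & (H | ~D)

Branch on H: set H = 0.
Unit clause (B) forces B = 1.
Unit clause (~C) forces C = 0.
Unit clause (F) forces F = 1.
Unit clause (~G) forces G = 0.
Unit clause (~D) forces D = 0.
All clauses hold; A, E can take either value.
A satisfying assignment: A=0; B=1; C=0; D=0; E=0; F=1; G=0; H=0.

Yes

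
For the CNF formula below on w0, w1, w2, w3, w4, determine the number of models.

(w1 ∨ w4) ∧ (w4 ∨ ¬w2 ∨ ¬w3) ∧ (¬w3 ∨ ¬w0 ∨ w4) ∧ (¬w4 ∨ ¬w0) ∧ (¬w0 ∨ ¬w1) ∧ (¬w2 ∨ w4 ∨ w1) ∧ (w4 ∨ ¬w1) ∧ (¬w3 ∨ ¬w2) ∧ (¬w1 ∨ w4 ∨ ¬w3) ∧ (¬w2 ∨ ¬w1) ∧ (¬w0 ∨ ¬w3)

There are 2^5 = 32 truth assignments over (w0, w1, w2, w3, w4).
Split on w1. With w1 = True, the clauses containing w1 are satisfied and ¬w1 drops from the rest; 2 of the 2^4 = 16 assignments to the other variables satisfy what remains.
With w1 = False, by the same count on the reduced clause set, 3 assignments work.
(One model: w0=F, w1=F, w2=F, w3=F, w4=T.)
Total: 2 + 3 = 5.

5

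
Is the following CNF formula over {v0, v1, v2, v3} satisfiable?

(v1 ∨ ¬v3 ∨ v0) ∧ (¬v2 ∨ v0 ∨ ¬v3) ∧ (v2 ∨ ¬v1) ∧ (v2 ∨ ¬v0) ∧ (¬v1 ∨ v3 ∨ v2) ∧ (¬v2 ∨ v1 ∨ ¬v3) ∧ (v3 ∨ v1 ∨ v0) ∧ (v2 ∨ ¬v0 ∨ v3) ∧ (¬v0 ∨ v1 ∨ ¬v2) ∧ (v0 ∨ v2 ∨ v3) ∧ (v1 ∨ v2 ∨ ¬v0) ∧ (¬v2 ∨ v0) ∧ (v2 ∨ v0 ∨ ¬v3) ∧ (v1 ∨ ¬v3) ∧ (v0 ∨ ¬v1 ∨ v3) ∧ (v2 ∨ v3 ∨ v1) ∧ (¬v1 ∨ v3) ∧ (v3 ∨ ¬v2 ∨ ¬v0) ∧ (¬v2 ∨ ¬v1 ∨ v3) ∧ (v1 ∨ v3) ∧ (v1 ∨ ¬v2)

Try v2 = True.
From the singleton clause (v0), v0 = True.
From the singleton clause (v1), v1 = True.
From the singleton clause (v3), v3 = True.
Every clause now holds.
A satisfying assignment: v0: True, v1: True, v2: True, v3: True.

Yes, satisfiable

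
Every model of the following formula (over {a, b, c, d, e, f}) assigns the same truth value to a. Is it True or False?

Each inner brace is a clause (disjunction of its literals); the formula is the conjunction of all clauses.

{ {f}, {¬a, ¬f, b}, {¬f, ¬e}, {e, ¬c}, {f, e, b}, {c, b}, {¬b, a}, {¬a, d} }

True

Suppose a = False.
Unit clause (f) forces f = True.
Unit clause (¬e) forces e = False.
Unit clause (¬c) forces c = False.
Unit clause (b) forces b = True.
Now (¬b) is unsatisfied and unit — conflict.
So every satisfying assignment has a = True.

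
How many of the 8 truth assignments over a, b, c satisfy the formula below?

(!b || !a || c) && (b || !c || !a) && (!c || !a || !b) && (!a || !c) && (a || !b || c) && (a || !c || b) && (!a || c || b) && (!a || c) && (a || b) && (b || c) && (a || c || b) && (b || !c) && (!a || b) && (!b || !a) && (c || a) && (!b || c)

There are 2^3 = 8 truth assignments over (a, b, c).
Check each against the 16 clauses (columns in the order a, b, c):
  F F F  ✗ fails (a || b)
  F F T  ✗ fails (a || !c || b)
  F T F  ✗ fails (a || !b || c)
  F T T  ✓ satisfies all
  T F F  ✗ fails (!a || c || b)
  T F T  ✗ fails (b || !c || !a)
  T T F  ✗ fails (!b || !a || c)
  T T T  ✗ fails (!c || !a || !b)
1 of the 8 rows is a model.

1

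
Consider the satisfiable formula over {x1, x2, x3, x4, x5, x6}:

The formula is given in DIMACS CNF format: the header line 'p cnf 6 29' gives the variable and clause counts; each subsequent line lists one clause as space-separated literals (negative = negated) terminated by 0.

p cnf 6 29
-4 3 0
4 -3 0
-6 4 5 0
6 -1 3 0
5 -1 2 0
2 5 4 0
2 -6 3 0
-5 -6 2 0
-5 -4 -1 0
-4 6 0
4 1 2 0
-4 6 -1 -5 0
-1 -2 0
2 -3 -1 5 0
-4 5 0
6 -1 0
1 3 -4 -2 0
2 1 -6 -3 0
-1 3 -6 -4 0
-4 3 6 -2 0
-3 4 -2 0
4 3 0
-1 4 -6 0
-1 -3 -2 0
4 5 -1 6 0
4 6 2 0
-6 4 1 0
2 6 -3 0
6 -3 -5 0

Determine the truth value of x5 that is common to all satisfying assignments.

Suppose x5 = False.
The clause (¬x4) is unit, so x4 = False.
The clause (¬x3) is unit, so x3 = False.
That conflicts with the unit clause (x3).
So every satisfying assignment has x5 = True.

True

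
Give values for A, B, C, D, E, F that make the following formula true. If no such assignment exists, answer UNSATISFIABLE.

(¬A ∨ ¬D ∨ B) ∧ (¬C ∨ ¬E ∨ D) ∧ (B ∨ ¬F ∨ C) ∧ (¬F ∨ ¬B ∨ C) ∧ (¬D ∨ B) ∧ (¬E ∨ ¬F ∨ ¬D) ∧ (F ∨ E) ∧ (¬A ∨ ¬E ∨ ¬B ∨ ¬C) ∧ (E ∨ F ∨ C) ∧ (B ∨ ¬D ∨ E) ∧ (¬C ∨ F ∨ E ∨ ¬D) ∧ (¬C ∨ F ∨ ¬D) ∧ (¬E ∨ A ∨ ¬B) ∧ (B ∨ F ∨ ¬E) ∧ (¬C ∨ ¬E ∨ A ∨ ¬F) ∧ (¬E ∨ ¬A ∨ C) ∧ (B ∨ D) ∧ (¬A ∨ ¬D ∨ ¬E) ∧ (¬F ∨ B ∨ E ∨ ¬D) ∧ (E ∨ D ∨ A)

Try D = True.
(B) alone gives B = True.
Try F = True.
(C) alone gives C = True.
(¬E) alone gives E = False.
Every clause is now satisfied; A is unconstrained.

A: True; B: True; C: True; D: True; E: False; F: True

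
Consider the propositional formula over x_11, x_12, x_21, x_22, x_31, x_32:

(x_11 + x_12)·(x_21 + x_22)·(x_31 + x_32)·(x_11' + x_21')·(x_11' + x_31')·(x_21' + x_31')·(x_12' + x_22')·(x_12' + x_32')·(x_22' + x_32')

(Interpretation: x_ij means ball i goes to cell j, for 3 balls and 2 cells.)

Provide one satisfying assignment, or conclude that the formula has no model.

Suppose x_11 = 1.
Unit clause (x_21') forces x_21 = 0.
Unit clause (x_22) forces x_22 = 1.
Unit clause (x_31') forces x_31 = 0.
Unit clause (x_32) forces x_32 = 1.
That conflicts with the unit clause (x_32').
Undo x_11 and try x_11 = 0.
Unit clause (x_12) forces x_12 = 1.
Unit clause (x_22') forces x_22 = 0.
Unit clause (x_21) forces x_21 = 1.
Unit clause (x_31') forces x_31 = 0.
Unit clause (x_32) forces x_32 = 1.
That conflicts with the unit clause (x_32').
Both values of x_11 lead to a conflict.

UNSATISFIABLE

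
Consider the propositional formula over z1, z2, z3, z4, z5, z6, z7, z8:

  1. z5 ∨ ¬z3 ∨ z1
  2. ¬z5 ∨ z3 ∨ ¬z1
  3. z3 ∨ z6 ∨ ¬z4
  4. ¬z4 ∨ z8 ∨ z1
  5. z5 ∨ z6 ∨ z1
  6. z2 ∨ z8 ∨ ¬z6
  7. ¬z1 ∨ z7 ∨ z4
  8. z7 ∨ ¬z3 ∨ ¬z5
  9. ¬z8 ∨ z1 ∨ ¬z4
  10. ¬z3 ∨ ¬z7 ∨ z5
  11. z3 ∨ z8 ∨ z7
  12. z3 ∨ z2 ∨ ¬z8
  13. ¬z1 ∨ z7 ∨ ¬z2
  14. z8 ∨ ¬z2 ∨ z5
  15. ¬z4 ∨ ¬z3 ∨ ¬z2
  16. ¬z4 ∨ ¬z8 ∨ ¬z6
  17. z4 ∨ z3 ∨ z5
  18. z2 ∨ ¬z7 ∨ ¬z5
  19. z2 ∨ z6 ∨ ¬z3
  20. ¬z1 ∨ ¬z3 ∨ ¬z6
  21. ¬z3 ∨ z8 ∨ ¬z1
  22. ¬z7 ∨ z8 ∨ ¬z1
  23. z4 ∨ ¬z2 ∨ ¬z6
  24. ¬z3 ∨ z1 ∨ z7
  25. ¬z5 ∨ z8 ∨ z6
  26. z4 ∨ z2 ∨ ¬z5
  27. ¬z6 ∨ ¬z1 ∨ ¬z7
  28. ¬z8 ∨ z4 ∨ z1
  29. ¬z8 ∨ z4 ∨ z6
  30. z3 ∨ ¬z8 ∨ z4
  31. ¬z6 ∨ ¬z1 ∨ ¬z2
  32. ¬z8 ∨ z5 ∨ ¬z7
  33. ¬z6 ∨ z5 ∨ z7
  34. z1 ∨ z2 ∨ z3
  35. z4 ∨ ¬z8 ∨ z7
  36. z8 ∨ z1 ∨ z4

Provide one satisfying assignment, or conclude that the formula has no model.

UNSATISFIABLE

Suppose z5 = True.
Suppose z3 = True.
(z7) alone gives z7 = True.
(z2) alone gives z2 = True.
(¬z4) alone gives z4 = False.
(¬z6) alone gives z6 = False.
(z8) alone gives z8 = True.
Now (¬z8) is unsatisfied and unit — conflict.
That branch fails; take z3 = False instead.
(¬z1) alone gives z1 = False.
(z2) alone gives z2 = True.
Suppose z6 = True.
(z4) alone gives z4 = True.
(z8) alone gives z8 = True.
Now (¬z8) is unsatisfied and unit — conflict.
That branch fails; take z6 = False instead.
(¬z4) alone gives z4 = False.
(z8) alone gives z8 = True.
Now (¬z8) is unsatisfied and unit — conflict.
Both values of z6 lead to a conflict.
Both values of z3 lead to a conflict.
That branch fails; take z5 = False instead.
Suppose z3 = False.
(z4) alone gives z4 = True.
(z6) alone gives z6 = True.
(¬z8) alone gives z8 = False.
(z1) alone gives z1 = True.
(z2) alone gives z2 = True.
Now (¬z2) is unsatisfied and unit — conflict.
That branch fails; take z3 = True instead.
(z1) alone gives z1 = True.
(¬z7) alone gives z7 = False.
(z4) alone gives z4 = True.
(¬z2) alone gives z2 = False.
(z6) alone gives z6 = True.
Now (¬z6) is unsatisfied and unit — conflict.
Both values of z3 lead to a conflict.
Both values of z5 lead to a conflict.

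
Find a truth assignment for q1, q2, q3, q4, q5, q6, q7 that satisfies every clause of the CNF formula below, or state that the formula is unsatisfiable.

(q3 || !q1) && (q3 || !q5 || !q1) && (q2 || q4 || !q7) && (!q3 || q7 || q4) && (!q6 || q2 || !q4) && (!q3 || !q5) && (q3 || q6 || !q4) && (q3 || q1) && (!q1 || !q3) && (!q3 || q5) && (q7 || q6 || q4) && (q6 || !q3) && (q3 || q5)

UNSATISFIABLE

Case q3 = true:
From the singleton clause (!q5), q5 = false.
But (q5) is also a unit clause — contradiction.
Backtrack on q3: now try q3 = false.
From the singleton clause (!q1), q1 = false.
But (q1) is also a unit clause — contradiction.
Neither q3 = true nor q3 = false works.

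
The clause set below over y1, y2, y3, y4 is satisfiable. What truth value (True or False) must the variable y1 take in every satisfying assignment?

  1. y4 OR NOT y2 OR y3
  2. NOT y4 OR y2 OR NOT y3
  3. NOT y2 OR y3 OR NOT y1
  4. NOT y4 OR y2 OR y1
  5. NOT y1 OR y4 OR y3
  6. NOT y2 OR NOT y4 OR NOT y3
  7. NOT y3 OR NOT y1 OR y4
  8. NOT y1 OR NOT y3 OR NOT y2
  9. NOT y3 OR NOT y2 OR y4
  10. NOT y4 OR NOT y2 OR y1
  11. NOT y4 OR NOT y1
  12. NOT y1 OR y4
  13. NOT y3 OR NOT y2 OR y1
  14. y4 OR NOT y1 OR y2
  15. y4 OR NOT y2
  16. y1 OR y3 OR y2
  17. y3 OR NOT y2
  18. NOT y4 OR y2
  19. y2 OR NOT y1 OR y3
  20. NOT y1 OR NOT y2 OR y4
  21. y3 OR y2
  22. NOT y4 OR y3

False

Suppose y1 = true.
(NOT y4) alone gives y4 = false.
But (y4) is also a unit clause — contradiction.
So every satisfying assignment has y1 = False.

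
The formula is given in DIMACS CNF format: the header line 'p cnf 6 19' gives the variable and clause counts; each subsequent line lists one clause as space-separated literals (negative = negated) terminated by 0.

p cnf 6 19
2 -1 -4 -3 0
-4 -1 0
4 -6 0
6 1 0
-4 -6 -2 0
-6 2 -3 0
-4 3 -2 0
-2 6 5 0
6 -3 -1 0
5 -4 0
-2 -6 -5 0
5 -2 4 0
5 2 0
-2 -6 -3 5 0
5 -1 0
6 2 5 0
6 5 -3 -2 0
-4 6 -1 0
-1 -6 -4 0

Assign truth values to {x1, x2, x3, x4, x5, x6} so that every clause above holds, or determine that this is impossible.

Try x4 = False.
The clause (¬x6) is unit, so x6 = False.
The clause (x1) is unit, so x1 = True.
The clause (¬x3) is unit, so x3 = False.
The clause (x5) is unit, so x5 = True.
Every clause is now satisfied; x2 is unconstrained.

x1 ↦ True, x2 ↦ False, x3 ↦ False, x4 ↦ False, x5 ↦ True, x6 ↦ False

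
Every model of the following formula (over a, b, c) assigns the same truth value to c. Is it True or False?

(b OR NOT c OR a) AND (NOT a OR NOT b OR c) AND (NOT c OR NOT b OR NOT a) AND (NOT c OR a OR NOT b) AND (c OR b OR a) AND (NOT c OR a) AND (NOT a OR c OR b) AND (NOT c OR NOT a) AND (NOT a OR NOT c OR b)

False

Suppose c = true.
The clause (a) is unit, so a = true.
That conflicts with the unit clause (NOT a).
So every satisfying assignment has c = False.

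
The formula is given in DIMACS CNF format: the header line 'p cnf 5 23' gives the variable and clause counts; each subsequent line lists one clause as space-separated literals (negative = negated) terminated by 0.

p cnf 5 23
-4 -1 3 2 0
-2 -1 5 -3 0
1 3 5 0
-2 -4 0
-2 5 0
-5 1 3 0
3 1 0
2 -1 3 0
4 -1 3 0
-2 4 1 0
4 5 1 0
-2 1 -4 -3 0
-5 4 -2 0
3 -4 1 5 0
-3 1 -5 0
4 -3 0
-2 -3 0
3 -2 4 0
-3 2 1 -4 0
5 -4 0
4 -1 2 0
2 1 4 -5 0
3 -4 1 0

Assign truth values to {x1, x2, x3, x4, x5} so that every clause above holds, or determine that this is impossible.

Case x2 = False:
Case x3 = True:
(x4) alone gives x4 = True.
(x1) alone gives x1 = True.
(x5) alone gives x5 = True.
Every clause now holds.

x1 ↦ True; x2 ↦ False; x3 ↦ True; x4 ↦ True; x5 ↦ True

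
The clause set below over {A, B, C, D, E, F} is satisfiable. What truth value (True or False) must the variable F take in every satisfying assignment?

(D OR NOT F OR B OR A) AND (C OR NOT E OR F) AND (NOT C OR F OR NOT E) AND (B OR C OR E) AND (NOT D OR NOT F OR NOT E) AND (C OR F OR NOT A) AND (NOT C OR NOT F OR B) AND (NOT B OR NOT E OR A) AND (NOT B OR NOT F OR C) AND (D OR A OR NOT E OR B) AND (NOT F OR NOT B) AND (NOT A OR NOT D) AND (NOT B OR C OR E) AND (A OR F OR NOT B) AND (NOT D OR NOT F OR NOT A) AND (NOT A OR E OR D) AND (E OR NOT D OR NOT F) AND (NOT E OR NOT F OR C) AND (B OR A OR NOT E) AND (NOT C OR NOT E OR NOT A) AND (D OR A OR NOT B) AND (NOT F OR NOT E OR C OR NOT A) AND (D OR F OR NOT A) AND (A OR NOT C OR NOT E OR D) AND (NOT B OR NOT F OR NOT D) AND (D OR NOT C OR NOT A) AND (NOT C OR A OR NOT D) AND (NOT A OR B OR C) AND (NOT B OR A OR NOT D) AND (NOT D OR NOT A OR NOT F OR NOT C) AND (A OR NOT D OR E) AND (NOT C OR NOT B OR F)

Suppose F = true.
Unit clause (NOT B) forces B = false.
Unit clause (NOT C) forces C = false.
Unit clause (E) forces E = true.
That conflicts with the unit clause (NOT E).
So every satisfying assignment has F = False.

False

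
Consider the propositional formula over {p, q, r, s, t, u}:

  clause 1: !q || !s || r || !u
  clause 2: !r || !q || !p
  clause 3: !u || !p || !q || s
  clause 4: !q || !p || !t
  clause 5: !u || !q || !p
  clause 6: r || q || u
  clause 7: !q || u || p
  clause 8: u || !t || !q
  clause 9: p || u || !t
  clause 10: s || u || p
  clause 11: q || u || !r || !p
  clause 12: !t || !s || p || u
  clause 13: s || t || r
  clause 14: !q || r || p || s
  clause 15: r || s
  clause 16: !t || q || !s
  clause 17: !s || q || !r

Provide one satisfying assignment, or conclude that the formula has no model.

Try r = true.
Try q = true.
(!p) alone gives p = false.
(u) alone gives u = true.
No clause remains; s, t are free.

p=false, q=true, r=true, s=false, t=true, u=true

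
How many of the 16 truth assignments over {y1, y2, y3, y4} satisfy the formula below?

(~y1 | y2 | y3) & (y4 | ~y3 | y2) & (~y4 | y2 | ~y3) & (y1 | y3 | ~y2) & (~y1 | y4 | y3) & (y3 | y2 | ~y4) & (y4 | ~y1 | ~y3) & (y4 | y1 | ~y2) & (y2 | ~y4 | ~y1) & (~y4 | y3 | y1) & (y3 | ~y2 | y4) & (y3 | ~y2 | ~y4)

3

There are 2^4 = 16 truth assignments over (y1, y2, y3, y4).
Check each against the 12 clauses (columns in the order y1, y2, y3, y4):
  F F F F  ✓ satisfies all
  F F F T  ✗ fails (y3 | y2 | ~y4)
  F F T F  ✗ fails (y4 | ~y3 | y2)
  F F T T  ✗ fails (~y4 | y2 | ~y3)
  F T F F  ✗ fails (y1 | y3 | ~y2)
  F T F T  ✗ fails (y1 | y3 | ~y2)
  F T T F  ✗ fails (y4 | y1 | ~y2)
  F T T T  ✓ satisfies all
  T F F F  ✗ fails (~y1 | y2 | y3)
  T F F T  ✗ fails (~y1 | y2 | y3)
  T F T F  ✗ fails (y4 | ~y3 | y2)
  T F T T  ✗ fails (~y4 | y2 | ~y3)
  T T F F  ✗ fails (~y1 | y4 | y3)
  T T F T  ✗ fails (y3 | ~y2 | ~y4)
  T T T F  ✗ fails (y4 | ~y1 | ~y3)
  T T T T  ✓ satisfies all
3 of the 16 rows are models.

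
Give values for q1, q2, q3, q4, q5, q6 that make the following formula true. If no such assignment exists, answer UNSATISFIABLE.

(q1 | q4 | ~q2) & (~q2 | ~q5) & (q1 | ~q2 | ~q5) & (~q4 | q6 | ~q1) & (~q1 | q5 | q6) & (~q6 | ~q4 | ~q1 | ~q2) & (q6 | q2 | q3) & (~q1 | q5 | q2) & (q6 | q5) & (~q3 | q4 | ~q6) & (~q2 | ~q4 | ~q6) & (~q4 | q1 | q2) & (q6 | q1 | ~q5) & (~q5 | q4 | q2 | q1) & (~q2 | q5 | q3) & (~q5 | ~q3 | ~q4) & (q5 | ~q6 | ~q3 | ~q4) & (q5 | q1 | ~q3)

Case q2 = 0:
Case q6 = 1:
Case q1 = 1:
The clause (q5) is unit, so q5 = 1.
Case q3 = 0:
Every clause is now satisfied; q4 is unconstrained.

q1=1; q2=0; q3=0; q4=0; q5=1; q6=1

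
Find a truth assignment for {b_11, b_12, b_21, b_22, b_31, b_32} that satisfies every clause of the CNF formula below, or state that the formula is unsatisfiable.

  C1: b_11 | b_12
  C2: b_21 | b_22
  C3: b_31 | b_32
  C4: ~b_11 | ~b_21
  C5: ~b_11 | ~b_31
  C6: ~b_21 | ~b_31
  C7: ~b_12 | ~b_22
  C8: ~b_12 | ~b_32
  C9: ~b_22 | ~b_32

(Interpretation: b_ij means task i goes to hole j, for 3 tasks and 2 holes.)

Branch on b_11: set b_11 = 1.
From the singleton clause (~b_21), b_21 = 0.
From the singleton clause (b_22), b_22 = 1.
From the singleton clause (~b_31), b_31 = 0.
From the singleton clause (b_32), b_32 = 1.
But (~b_32) is also a unit clause — contradiction.
So b_11 must be the other value — set b_11 = 0.
From the singleton clause (b_12), b_12 = 1.
From the singleton clause (~b_22), b_22 = 0.
From the singleton clause (b_21), b_21 = 1.
From the singleton clause (~b_31), b_31 = 0.
From the singleton clause (b_32), b_32 = 1.
But (~b_32) is also a unit clause — contradiction.
Either choice for b_11 ends in contradiction.

UNSATISFIABLE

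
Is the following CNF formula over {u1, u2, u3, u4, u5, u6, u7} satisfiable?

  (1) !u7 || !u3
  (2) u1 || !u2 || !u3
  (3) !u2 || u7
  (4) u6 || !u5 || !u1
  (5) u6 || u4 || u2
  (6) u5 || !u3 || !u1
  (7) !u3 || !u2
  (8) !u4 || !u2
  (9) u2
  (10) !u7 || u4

No

(u2) alone gives u2 = true.
(u7) alone gives u7 = true.
(!u3) alone gives u3 = false.
(!u4) alone gives u4 = false.
But (u4) is also a unit clause — contradiction.
No assignment satisfies every clause.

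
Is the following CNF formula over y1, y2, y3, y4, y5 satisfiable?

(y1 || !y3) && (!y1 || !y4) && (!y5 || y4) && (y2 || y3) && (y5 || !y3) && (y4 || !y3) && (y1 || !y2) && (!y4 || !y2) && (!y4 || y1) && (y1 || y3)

Suppose y1 = true.
The clause (!y4) is unit, so y4 = false.
The clause (!y5) is unit, so y5 = false.
The clause (!y3) is unit, so y3 = false.
The clause (y2) is unit, so y2 = true.
All clauses are satisfied.
A satisfying assignment: y1=true,  y2=true,  y3=false,  y4=false,  y5=false.

Yes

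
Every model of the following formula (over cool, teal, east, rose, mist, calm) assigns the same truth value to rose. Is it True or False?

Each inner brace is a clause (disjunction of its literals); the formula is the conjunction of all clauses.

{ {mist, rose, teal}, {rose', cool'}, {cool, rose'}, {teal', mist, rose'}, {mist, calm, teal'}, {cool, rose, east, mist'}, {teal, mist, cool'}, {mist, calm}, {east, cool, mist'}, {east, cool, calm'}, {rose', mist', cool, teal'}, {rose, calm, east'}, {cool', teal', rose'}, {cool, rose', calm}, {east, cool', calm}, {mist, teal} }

False

Suppose rose = 1.
Unit clause (cool') forces cool = 0.
That conflicts with the unit clause (cool).
So every satisfying assignment has rose = False.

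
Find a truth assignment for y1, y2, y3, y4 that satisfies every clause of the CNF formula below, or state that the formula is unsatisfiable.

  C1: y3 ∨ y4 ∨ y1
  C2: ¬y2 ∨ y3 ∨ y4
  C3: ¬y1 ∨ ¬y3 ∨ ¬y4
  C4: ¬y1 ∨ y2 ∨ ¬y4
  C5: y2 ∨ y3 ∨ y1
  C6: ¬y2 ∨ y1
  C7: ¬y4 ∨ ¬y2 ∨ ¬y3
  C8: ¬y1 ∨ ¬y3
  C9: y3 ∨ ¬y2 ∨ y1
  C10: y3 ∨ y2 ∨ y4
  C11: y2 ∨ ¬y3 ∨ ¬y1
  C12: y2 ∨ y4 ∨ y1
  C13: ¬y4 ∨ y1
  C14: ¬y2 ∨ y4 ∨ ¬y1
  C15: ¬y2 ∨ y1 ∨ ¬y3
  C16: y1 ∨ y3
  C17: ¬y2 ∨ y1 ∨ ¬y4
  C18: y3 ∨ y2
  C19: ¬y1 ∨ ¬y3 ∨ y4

y1=True, y2=True, y3=False, y4=True

Try y2 = True.
(y1) alone gives y1 = True.
(¬y3) alone gives y3 = False.
(y4) alone gives y4 = True.
This assignment satisfies each clause.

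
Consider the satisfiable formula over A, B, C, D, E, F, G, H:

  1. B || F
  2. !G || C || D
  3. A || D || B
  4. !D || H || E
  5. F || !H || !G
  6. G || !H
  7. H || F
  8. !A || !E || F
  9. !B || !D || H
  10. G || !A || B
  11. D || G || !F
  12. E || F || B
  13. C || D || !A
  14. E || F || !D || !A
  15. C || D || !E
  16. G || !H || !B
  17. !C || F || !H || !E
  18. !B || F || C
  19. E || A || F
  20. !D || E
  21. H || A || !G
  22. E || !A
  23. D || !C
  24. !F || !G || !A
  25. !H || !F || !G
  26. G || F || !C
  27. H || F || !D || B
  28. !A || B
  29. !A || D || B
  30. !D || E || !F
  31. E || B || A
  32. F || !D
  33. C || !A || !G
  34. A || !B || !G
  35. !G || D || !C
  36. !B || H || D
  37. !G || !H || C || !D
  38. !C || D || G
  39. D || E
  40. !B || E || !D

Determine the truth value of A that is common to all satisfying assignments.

Suppose A = true.
(E) alone gives E = true.
(F) alone gives F = true.
(!G) alone gives G = false.
(!H) alone gives H = false.
(B) alone gives B = true.
(!D) alone gives D = false.
That conflicts with the unit clause (D).
So every satisfying assignment has A = False.

False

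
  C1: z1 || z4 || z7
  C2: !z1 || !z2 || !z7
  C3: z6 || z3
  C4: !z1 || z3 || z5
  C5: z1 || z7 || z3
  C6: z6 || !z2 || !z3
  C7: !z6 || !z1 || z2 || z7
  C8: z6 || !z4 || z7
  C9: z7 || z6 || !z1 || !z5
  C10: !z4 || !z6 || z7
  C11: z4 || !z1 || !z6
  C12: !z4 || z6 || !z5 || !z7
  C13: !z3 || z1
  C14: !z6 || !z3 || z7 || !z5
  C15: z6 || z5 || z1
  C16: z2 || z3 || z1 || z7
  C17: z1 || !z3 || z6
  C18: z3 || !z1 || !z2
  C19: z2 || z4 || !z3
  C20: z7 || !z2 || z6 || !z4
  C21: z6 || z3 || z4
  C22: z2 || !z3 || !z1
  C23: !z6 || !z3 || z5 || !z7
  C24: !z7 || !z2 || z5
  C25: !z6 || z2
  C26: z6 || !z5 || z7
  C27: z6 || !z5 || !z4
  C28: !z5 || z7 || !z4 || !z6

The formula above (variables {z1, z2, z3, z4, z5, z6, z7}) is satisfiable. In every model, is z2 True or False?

True

Suppose z2 = false.
From the singleton clause (!z6), z6 = false.
From the singleton clause (z3), z3 = true.
From the singleton clause (z1), z1 = true.
But (!z1) is also a unit clause — contradiction.
So every satisfying assignment has z2 = True.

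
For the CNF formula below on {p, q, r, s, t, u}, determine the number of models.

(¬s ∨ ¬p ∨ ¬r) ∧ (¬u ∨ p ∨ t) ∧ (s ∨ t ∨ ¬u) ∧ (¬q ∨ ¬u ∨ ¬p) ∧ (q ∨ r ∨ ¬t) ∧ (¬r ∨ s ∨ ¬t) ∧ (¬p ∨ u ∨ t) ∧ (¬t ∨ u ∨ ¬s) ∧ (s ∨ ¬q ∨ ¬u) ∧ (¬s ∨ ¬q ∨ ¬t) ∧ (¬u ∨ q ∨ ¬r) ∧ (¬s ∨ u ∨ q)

There are 2^6 = 64 truth assignments over (p, q, r, s, t, u).
Split on u. With u = True, the clauses containing u are satisfied and ¬u drops from the rest; 1 of the 2^5 = 32 assignments to the other variables satisfy what remains.
With u = False, by the same count on the reduced clause set, 8 assignments work.
Total: 1 + 8 = 9.

9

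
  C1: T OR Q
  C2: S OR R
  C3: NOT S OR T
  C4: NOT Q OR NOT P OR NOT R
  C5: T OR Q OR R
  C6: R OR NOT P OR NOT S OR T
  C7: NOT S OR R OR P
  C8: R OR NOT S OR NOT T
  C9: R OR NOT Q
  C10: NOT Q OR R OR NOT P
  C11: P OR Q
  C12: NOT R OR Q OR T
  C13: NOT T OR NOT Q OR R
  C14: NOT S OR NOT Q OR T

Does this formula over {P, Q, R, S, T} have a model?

Branch on T: set T = true.
Branch on S: set S = false.
(R) alone gives R = true.
Branch on Q: set Q = false.
(P) alone gives P = true.
All clauses are satisfied.
A satisfying assignment: P ↦ true,  Q ↦ false,  R ↦ true,  S ↦ false,  T ↦ true.

Yes, satisfiable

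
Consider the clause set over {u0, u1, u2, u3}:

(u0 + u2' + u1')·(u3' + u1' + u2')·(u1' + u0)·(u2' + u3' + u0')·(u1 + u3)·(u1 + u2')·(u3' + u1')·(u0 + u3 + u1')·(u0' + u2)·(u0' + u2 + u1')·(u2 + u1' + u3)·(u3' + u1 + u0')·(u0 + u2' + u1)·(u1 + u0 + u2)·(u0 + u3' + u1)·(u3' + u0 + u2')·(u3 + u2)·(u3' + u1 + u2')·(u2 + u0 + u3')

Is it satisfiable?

Try u1 = 1.
Unit clause (u0) forces u0 = 1.
Unit clause (u3') forces u3 = 0.
Unit clause (u2) forces u2 = 1.
Every clause now holds.
A satisfying assignment: u0: 1; u1: 1; u2: 1; u3: 0.

Satisfiable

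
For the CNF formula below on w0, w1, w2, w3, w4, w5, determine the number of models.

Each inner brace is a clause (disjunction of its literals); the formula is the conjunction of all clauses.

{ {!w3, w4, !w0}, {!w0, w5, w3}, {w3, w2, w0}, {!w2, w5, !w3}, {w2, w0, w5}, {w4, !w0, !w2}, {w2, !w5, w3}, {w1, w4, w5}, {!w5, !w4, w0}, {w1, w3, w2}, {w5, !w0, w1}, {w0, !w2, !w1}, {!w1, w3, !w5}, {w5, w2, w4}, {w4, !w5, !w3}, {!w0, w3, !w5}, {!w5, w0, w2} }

7

There are 2^6 = 64 truth assignments over (w0, w1, w2, w3, w4, w5).
Split on w5. With w5 = true, the clauses containing w5 are satisfied and !w5 drops from the rest; 5 of the 2^5 = 32 assignments to the other variables satisfy what remains.
With w5 = false, by the same count on the reduced clause set, 2 assignments work.
(One model: w0=F, w1=F, w2=T, w3=F, w4=F, w5=T.)
Total: 5 + 2 = 7.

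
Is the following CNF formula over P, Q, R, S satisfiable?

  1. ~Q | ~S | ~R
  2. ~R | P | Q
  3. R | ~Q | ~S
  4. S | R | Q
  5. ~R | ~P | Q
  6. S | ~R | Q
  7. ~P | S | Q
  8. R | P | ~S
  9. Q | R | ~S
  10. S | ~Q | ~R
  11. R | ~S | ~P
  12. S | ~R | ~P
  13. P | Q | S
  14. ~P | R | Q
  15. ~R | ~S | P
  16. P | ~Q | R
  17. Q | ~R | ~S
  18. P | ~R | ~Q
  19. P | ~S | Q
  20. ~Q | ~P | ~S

Yes

Suppose Q = 1.
Suppose S = 0.
Unit clause (~R) forces R = 0.
Unit clause (P) forces P = 1.
Every clause now holds.
A satisfying assignment: P ↦ 1; Q ↦ 1; R ↦ 0; S ↦ 0.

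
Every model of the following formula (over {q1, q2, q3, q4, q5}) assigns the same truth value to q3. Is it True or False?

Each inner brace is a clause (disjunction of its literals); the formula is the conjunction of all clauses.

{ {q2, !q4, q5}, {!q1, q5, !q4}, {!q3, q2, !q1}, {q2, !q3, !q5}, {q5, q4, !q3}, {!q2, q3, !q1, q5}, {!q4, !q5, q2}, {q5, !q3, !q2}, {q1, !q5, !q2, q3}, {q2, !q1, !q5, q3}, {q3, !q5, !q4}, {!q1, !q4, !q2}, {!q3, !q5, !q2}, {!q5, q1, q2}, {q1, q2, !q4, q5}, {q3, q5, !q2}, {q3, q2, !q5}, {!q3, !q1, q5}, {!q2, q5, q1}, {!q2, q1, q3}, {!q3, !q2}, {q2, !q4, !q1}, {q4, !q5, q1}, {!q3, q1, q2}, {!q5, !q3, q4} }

False

Suppose q3 = true.
Unit clause (!q2) forces q2 = false.
Unit clause (!q1) forces q1 = false.
That conflicts with the unit clause (q1).
So every satisfying assignment has q3 = False.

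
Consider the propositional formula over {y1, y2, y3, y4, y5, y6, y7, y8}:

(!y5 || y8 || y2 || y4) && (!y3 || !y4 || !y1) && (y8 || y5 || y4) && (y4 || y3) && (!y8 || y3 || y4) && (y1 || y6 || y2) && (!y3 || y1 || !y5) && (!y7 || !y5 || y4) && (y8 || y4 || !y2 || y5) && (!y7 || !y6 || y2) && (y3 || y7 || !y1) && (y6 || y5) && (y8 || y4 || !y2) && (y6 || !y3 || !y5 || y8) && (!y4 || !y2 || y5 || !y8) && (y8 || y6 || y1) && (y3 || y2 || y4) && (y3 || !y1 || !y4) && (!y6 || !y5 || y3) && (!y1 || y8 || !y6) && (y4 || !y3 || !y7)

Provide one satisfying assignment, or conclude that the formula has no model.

y1: true, y2: true, y3: true, y4: false, y5: false, y6: true, y7: false, y8: true

Case y4 = false:
The clause (y3) is unit, so y3 = true.
The clause (!y7) is unit, so y7 = false.
Case y8 = true:
Case y1 = true:
Case y6 = true:
All clauses hold; y2, y5 can take either value.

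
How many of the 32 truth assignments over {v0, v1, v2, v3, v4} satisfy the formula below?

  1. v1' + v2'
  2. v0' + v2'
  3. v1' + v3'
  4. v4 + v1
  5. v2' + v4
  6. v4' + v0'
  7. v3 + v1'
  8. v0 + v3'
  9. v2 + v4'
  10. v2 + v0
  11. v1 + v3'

There are 2^5 = 32 truth assignments over (v0, v1, v2, v3, v4).
Split on v3. With v3 = 1, the clauses containing v3 are satisfied and v3' drops from the rest; 0 of the 2^4 = 16 assignments to the other variables satisfy what remains.
With v3 = 0, by the same count on the reduced clause set, 1 assignment works.
(One model: v0=F, v1=F, v2=T, v3=F, v4=T.)
Total: 0 + 1 = 1.

1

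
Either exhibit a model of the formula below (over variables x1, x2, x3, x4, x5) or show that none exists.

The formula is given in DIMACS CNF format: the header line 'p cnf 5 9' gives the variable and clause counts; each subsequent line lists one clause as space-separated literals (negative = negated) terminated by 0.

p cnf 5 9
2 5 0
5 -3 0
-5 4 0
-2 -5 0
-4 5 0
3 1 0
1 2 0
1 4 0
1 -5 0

x1 ↦ True,  x2 ↦ False,  x3 ↦ False,  x4 ↦ True,  x5 ↦ True

Case x2 = False:
From the singleton clause (x5), x5 = True.
From the singleton clause (x4), x4 = True.
From the singleton clause (x1), x1 = True.
All clauses hold; x3 can take either value.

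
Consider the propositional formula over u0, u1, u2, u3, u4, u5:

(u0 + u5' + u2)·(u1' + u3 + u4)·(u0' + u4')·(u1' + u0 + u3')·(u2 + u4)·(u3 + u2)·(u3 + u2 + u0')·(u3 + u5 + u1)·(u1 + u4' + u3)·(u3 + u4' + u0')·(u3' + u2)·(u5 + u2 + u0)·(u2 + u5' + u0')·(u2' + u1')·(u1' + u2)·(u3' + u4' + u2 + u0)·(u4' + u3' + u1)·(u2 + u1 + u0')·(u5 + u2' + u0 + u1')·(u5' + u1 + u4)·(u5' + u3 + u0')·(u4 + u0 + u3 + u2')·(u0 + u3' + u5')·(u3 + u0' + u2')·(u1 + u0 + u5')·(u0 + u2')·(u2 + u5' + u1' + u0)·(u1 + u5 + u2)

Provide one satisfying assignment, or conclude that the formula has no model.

Case u0 = 1:
Unit clause (u4') forces u4 = 0.
Unit clause (u2) forces u2 = 1.
Unit clause (u1') forces u1 = 0.
Unit clause (u5') forces u5 = 0.
Unit clause (u3) forces u3 = 1.
Every clause now holds.

u0=1, u1=0, u2=1, u3=1, u4=0, u5=0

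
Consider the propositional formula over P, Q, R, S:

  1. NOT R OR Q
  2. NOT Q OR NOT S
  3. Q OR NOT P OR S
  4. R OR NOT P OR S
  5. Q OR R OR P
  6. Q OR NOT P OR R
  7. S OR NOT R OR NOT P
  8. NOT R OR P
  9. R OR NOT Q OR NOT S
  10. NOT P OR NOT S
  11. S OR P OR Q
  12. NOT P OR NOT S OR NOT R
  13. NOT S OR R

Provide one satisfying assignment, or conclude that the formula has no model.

P=false, Q=true, R=false, S=false

Try R = false.
Unit clause (NOT S) forces S = false.
Unit clause (NOT P) forces P = false.
Unit clause (Q) forces Q = true.
Every clause now holds.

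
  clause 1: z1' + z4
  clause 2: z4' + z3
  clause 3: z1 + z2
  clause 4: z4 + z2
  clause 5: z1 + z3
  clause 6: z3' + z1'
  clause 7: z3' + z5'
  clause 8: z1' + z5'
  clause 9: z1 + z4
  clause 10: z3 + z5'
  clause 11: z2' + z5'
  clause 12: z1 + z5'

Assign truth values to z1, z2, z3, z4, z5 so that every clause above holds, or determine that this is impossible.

Try z1 = 0.
The clause (z2) is unit, so z2 = 1.
The clause (z3) is unit, so z3 = 1.
The clause (z5') is unit, so z5 = 0.
The clause (z4) is unit, so z4 = 1.
Every clause now holds.

z1: 0; z2: 1; z3: 1; z4: 1; z5: 0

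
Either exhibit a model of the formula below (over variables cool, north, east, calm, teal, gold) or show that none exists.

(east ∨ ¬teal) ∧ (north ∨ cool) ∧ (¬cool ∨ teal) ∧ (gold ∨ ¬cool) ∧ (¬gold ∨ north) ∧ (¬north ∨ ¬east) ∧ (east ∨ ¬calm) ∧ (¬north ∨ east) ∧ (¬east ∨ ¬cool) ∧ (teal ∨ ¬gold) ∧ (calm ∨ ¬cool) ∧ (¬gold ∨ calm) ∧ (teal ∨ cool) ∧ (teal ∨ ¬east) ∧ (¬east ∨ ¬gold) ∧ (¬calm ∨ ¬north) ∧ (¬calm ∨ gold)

UNSATISFIABLE

Suppose east = True.
Unit clause (¬north) forces north = False.
Unit clause (cool) forces cool = True.
That conflicts with the unit clause (¬cool).
Undo east and try east = False.
Unit clause (¬teal) forces teal = False.
Unit clause (¬cool) forces cool = False.
That conflicts with the unit clause (cool).
Either choice for east ends in contradiction.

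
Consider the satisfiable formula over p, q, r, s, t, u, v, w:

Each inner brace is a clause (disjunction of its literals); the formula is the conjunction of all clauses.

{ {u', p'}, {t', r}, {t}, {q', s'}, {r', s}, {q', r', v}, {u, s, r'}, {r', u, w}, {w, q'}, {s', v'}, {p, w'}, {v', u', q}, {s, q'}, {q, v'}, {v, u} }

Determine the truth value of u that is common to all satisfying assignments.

True

Suppose u = 0.
The clause (t) is unit, so t = 1.
The clause (r) is unit, so r = 1.
The clause (s) is unit, so s = 1.
The clause (q') is unit, so q = 0.
The clause (w) is unit, so w = 1.
The clause (v') is unit, so v = 0.
Now (v) is unsatisfied and unit — conflict.
So every satisfying assignment has u = True.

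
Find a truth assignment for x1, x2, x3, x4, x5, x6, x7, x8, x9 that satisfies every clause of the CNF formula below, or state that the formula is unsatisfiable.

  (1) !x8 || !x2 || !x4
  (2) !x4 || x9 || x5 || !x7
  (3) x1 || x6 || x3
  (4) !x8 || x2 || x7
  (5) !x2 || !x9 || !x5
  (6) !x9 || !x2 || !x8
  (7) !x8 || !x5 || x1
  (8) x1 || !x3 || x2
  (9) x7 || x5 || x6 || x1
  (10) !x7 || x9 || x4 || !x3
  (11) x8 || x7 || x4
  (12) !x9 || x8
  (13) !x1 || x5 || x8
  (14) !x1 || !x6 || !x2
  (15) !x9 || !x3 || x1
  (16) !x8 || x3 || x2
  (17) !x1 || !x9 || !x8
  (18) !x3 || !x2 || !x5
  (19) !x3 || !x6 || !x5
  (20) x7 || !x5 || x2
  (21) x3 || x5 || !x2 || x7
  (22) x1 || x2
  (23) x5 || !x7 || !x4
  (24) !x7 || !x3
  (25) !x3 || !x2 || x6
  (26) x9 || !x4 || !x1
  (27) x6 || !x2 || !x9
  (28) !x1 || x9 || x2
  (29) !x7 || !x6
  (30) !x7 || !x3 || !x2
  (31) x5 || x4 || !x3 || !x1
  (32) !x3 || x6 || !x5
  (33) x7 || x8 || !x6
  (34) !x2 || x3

x1 ↦ false, x2 ↦ true, x3 ↦ true, x4 ↦ false, x5 ↦ false, x6 ↦ true, x7 ↦ false, x8 ↦ true, x9 ↦ false

Try x9 = false.
Try x1 = false.
(x2) alone gives x2 = true.
(x3) alone gives x3 = true.
(!x5) alone gives x5 = false.
(!x7) alone gives x7 = false.
(x6) alone gives x6 = true.
(x8) alone gives x8 = true.
(!x4) alone gives x4 = false.
All clauses are satisfied.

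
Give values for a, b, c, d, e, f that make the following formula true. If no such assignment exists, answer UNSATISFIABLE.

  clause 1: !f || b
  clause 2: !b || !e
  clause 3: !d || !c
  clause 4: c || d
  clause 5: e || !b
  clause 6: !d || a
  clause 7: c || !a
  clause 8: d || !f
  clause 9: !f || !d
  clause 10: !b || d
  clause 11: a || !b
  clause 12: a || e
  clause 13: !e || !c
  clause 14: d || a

Try f = false.
Try b = false.
Try d = false.
(c) alone gives c = true.
(!e) alone gives e = false.
(a) alone gives a = true.
Every clause now holds.

a=true, b=false, c=true, d=false, e=false, f=false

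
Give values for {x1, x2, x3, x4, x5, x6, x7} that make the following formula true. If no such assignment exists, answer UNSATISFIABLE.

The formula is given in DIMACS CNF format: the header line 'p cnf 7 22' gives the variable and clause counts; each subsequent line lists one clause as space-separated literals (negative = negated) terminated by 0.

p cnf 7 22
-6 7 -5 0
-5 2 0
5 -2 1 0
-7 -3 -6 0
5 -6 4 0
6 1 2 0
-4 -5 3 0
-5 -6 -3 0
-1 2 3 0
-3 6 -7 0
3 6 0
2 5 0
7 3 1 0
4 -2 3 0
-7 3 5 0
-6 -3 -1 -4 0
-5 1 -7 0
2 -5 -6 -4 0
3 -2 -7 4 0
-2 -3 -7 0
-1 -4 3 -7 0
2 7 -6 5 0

Suppose x5 = False.
Unit clause (x2) forces x2 = True.
Unit clause (x1) forces x1 = True.
Suppose x6 = True.
Unit clause (x4) forces x4 = True.
Unit clause (¬x3) forces x3 = False.
Unit clause (¬x7) forces x7 = False.
This assignment satisfies each clause.

x1: True, x2: True, x3: False, x4: True, x5: False, x6: True, x7: False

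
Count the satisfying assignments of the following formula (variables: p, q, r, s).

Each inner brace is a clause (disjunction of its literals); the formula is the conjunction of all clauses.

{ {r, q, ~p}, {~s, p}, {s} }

3

There are 2^4 = 16 truth assignments over (p, q, r, s).
Check each against the 3 clauses (columns in the order p, q, r, s):
  F F F F  ✗ fails (s)
  F F F T  ✗ fails (~s | p)
  F F T F  ✗ fails (s)
  F F T T  ✗ fails (~s | p)
  F T F F  ✗ fails (s)
  F T F T  ✗ fails (~s | p)
  F T T F  ✗ fails (s)
  F T T T  ✗ fails (~s | p)
  T F F F  ✗ fails (r | q | ~p)
  T F F T  ✗ fails (r | q | ~p)
  T F T F  ✗ fails (s)
  T F T T  ✓ satisfies all
  T T F F  ✗ fails (s)
  T T F T  ✓ satisfies all
  T T T F  ✗ fails (s)
  T T T T  ✓ satisfies all
3 of the 16 rows are models.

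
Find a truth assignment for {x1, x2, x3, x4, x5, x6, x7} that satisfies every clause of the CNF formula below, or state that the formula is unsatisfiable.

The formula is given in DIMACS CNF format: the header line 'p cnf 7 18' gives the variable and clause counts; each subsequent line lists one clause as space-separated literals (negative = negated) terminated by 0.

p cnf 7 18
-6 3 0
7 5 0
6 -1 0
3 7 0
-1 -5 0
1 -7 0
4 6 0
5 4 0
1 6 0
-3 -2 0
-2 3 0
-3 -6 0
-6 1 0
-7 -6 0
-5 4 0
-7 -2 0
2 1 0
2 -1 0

UNSATISFIABLE

Suppose x6 = False.
From the singleton clause (¬x1), x1 = False.
But (x1) is also a unit clause — contradiction.
So x6 must be the other value — set x6 = True.
From the singleton clause (x3), x3 = True.
But (¬x3) is also a unit clause — contradiction.
Both values of x6 lead to a conflict.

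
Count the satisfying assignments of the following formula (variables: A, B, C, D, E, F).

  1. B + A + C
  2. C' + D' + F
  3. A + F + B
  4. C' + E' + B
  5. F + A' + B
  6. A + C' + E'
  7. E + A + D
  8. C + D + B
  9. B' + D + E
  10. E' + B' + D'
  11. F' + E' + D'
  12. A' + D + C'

There are 2^6 = 64 truth assignments over (A, B, C, D, E, F).
Split on F. With F = 1, the clauses containing F are satisfied and F' drops from the rest; 9 of the 2^5 = 32 assignments to the other variables satisfy what remains.
With F = 0, by the same count on the reduced clause set, 4 assignments work.
(One model: A=F, B=F, C=T, D=T, E=F, F=T.)
Total: 9 + 4 = 13.

13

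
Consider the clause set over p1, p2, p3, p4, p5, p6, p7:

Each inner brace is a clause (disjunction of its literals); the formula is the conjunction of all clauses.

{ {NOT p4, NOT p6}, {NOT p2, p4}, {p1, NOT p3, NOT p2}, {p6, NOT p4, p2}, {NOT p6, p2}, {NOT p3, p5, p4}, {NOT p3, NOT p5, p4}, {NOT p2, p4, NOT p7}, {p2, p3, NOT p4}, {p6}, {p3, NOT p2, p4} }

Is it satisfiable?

Unsatisfiable

(p6) alone gives p6 = true.
(NOT p4) alone gives p4 = false.
(NOT p2) alone gives p2 = false.
Now (p2) is unsatisfied and unit — conflict.
No assignment satisfies every clause.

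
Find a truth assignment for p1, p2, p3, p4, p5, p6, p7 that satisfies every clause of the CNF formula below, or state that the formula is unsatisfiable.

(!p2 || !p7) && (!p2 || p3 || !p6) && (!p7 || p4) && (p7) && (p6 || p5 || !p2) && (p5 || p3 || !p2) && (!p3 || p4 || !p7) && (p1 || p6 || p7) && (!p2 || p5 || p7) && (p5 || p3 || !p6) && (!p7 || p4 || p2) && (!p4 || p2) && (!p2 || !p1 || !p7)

Unit clause (p7) forces p7 = true.
Unit clause (!p2) forces p2 = false.
Unit clause (p4) forces p4 = true.
Now (!p4) is unsatisfied and unit — conflict.

UNSATISFIABLE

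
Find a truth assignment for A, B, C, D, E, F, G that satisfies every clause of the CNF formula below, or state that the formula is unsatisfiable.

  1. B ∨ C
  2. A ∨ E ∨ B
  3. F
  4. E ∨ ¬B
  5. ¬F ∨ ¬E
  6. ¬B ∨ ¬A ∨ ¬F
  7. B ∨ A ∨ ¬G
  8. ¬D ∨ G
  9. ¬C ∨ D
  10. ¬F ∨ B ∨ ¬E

A=True,  B=False,  C=True,  D=True,  E=False,  F=True,  G=True

(F) alone gives F = True.
(¬E) alone gives E = False.
(¬B) alone gives B = False.
(C) alone gives C = True.
(A) alone gives A = True.
(D) alone gives D = True.
(G) alone gives G = True.
This assignment satisfies each clause.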